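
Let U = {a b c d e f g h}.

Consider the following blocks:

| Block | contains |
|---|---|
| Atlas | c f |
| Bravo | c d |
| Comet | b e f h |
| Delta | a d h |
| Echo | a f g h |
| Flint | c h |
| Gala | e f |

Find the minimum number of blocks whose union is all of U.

Bravo, Comet, and Echo cover everything between them: the union {a, b, c, d, e, f, g, h} is all of U.
Only Comet contains b, so Comet is forced; the remaining 4 items need at least 2 more blocks (each remaining block adds at most 2) — so at least 3 blocks are needed, and 3 is optimal.

3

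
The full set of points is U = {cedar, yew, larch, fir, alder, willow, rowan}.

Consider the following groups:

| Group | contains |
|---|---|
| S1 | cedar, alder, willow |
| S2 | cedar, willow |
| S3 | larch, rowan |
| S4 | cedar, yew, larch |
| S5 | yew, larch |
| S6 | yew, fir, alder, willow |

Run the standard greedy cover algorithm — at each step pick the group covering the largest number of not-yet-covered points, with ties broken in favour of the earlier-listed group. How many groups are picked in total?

Greedy: pick S6 (covers 4 new) → pick S3 (covers 2 new) → pick S1 (covers 1 new). Total picks: 3.

3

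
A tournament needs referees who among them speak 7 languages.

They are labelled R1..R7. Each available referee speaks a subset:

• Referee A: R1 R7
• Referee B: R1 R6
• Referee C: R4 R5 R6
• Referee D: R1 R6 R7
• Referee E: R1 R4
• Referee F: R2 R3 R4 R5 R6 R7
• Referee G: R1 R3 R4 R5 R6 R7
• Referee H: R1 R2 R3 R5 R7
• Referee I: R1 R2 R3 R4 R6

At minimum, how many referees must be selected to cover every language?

2

Take {D, F}. Their union is {R1, R2, R3, R4, R5, R6, R7}, which is all 7 languages.
No single referee has all 7 languages (the largest, F, has 6), so 2 is optimal.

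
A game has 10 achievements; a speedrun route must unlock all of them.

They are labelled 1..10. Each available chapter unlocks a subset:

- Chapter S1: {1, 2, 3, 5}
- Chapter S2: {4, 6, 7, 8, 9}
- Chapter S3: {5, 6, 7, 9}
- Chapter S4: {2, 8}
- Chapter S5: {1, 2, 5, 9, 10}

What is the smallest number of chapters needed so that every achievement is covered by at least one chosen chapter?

S1 and S2 and S5 together: S1 ∪ S2 ∪ S5 = {1, 2, 3, 4, 5, 6, 7, 8, 9, 10} — every achievement is covered.
Only S1 contains 3, so S1 is forced; the remaining 6 achievements need at least 2 more chapters (each remaining chapter adds at most 5) — so at least 3 chapters are needed, and 3 is optimal.

3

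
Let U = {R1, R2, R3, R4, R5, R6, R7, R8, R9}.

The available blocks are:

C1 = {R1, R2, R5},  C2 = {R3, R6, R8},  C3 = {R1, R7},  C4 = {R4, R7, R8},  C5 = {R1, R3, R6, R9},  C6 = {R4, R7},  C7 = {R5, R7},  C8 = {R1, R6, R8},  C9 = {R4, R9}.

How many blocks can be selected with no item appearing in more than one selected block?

C1, C2, C6 are pairwise disjoint (C1={R1,R2,R5}; C2={R3,R6,R8}; C6={R4,R7}).
Every remaining block overlaps one of these, and no 4 of the listed blocks are pairwise disjoint, so 3 is the maximum.

3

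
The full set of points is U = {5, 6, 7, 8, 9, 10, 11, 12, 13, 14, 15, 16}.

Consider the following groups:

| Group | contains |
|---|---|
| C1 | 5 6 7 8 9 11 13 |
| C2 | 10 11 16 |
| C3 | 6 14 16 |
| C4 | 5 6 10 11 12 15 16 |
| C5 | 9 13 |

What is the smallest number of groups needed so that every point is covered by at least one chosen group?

C1 and C3 and C4 together: C1 ∪ C3 ∪ C4 = {5, 6, 7, 8, 9, 10, 11, 12, 13, 14, 15, 16} — every point is covered.
Only C1 contains 7, so C1 is forced; the remaining 5 points need at least 2 more groups (each remaining group adds at most 4) — so at least 3 groups are needed, and 3 is optimal.

3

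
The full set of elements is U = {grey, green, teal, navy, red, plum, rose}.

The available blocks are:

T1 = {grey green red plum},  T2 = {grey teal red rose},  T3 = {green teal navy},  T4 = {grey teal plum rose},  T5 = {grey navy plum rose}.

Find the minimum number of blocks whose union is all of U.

3

Take {T1, T2, T3}. Their union is {grey, green, teal, navy, red, plum, rose}, which is all 7 elements.
No 2 of the 5 blocks cover everything (all 10 combinations miss at least one element), so 3 is optimal.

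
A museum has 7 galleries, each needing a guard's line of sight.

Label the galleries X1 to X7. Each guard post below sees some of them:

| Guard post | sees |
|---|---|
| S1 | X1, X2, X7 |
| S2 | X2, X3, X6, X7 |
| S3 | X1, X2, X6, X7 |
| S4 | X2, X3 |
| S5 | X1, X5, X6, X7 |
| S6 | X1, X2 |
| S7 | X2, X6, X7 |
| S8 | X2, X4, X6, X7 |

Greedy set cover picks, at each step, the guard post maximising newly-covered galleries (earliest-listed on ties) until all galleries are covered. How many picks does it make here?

Greedy: pick S2 (covers 4 new) → pick S5 (covers 2 new) → pick S8 (covers 1 new). Total picks: 3.

3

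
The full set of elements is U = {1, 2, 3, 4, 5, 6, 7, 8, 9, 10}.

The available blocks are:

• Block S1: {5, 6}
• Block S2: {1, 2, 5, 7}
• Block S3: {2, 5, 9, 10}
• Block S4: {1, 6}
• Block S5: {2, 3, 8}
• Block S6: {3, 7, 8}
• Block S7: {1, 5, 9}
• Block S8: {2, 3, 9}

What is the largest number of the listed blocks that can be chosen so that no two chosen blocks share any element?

3

S3, S4, S6 are pairwise disjoint (S3={2,5,9,10}; S4={1,6}; S6={3,7,8}).
Every remaining block overlaps one of these, and no 4 of the listed blocks are pairwise disjoint, so 3 is the maximum.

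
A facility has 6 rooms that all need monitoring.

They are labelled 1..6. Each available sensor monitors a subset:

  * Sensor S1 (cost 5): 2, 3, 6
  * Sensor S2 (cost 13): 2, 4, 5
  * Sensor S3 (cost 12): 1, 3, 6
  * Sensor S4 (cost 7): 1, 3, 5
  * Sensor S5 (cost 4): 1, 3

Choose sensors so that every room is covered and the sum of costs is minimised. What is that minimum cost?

S1, S2, S5 together cover every room (S1 ∪ S2 ∪ S5 = {1, 2, 3, 4, 5, 6}); total cost 5 + 13 + 4 = 22.
The greedy pick S1, S4, S2 costs 25; no covering selection beats 22.

22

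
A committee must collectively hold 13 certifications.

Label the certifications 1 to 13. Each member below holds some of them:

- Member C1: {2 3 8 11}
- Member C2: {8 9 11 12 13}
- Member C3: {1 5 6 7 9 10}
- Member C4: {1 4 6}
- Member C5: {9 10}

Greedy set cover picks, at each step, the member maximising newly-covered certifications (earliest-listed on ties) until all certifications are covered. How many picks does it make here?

Greedy: pick C3 (covers 6 new) → pick C1 (covers 4 new) → pick C2 (covers 2 new) → pick C4 (covers 1 new). Total picks: 4.

4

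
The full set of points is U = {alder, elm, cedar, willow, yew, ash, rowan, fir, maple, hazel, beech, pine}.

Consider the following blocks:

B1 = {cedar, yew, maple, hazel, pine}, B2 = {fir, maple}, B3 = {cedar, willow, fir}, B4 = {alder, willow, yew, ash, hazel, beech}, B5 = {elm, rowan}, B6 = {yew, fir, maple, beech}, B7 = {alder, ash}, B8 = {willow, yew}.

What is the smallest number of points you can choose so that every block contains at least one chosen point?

The 4 points {alder, willow, rowan, maple} hit every block.
The blocks B2, B5, B7, B8 are pairwise disjoint, so any hitting set needs a separate point for each — at least 4. Hence 4 is optimal.

4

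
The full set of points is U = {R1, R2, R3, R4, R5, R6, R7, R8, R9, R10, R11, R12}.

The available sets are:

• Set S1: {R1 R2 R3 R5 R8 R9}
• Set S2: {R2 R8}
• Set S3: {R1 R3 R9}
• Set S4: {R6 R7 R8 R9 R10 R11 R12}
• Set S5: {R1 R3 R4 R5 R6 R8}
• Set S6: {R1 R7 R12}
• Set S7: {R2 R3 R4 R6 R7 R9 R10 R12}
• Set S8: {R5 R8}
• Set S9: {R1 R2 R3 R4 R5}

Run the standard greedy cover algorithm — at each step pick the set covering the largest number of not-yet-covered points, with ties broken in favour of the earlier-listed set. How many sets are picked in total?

3

Greedy: pick S7 (covers 8 new) → pick S1 (covers 3 new) → pick S4 (covers 1 new). Total picks: 3.
(The true minimum cover uses only 2 sets, so greedy is not optimal here.)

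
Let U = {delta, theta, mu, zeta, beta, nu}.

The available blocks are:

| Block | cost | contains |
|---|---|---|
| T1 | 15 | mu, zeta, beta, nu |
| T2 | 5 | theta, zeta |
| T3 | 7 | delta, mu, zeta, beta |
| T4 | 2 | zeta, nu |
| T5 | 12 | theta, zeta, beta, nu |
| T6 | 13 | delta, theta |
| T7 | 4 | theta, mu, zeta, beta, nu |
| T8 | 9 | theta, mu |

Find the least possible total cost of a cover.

11

T3, T7 together cover every element (T3 ∪ T7 = {delta, theta, mu, zeta, beta, nu}); total cost 7 + 4 = 11.
No covering selection has total cost below 11.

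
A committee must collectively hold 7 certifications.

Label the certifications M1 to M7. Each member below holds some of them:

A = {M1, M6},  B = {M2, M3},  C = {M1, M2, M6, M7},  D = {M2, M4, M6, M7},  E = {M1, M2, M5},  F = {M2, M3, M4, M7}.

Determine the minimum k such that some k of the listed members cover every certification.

3

B and D and E together: B ∪ D ∪ E = {M1, M2, M3, M4, M5, M6, M7} — every certification is covered.
Only E contains M5, so E is forced; the remaining 4 certifications need at least 2 more members (each remaining member adds at most 3) — so at least 3 members are needed, and 3 is optimal.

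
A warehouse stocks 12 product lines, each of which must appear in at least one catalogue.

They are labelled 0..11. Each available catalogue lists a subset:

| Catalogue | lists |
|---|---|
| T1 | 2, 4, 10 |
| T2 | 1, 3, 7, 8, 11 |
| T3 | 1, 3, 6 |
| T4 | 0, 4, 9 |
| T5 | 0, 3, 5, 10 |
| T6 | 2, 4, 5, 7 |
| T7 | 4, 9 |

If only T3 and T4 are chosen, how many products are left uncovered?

6

Union of T3, T4 = {0, 1, 3, 4, 6, 9}.
Not covered: 2, 5, 7, 8, 10, 11 — 6 products.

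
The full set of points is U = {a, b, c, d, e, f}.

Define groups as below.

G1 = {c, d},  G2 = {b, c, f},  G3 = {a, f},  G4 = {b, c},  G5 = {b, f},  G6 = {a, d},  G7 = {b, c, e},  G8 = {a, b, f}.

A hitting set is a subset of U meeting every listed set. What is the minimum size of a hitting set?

H = {a, c, f} meets every group (each contains at least one member of H), and |H| = 3.
No choice of 2 points meets every group, so 3 is the minimum.

3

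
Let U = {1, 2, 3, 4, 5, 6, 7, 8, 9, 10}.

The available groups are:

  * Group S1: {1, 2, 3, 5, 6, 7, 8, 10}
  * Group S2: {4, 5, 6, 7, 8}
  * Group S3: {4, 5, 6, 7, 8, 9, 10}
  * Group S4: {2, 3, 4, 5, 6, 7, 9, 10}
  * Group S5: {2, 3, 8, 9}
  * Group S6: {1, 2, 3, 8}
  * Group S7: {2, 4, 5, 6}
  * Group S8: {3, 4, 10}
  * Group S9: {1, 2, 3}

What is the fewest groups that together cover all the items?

S1 and S4 together: S1 ∪ S4 = {1, 2, 3, 4, 5, 6, 7, 8, 9, 10} — every item is covered.
No single group has all 10 items (the largest, S1, has 8), so 2 is optimal.

2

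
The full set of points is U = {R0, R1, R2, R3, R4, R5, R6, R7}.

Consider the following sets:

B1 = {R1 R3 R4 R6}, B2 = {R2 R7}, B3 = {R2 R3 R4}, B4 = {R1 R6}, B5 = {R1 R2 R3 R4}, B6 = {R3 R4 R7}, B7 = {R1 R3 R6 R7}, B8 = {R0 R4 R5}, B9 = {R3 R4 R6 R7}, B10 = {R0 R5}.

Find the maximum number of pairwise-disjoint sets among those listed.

B1, B2, B10 are pairwise disjoint (B1={R1,R3,R4,R6}; B2={R2,R7}; B10={R0,R5}).
Every remaining set overlaps one of these, and no 4 of the listed sets are pairwise disjoint, so 3 is the maximum.

3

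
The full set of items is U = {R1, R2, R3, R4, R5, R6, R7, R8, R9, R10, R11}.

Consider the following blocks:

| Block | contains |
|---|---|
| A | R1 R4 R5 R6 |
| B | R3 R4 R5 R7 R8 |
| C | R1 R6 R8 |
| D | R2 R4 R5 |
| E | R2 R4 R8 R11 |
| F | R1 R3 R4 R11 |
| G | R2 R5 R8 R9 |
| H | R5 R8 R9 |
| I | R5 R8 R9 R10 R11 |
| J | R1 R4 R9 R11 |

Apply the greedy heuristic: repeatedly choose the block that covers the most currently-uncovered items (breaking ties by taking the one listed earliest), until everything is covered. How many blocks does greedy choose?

Greedy: pick B (covers 5 new) → pick I (covers 3 new) → pick A (covers 2 new) → pick D (covers 1 new). Total picks: 4.

4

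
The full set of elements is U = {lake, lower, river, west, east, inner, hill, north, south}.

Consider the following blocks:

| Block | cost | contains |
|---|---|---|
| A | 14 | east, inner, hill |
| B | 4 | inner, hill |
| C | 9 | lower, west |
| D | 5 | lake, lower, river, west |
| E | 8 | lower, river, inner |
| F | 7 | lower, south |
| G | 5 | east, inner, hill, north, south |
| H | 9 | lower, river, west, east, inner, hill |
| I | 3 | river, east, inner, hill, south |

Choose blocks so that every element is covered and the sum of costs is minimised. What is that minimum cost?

D, G together cover every element (D ∪ G = {lake, lower, river, west, east, inner, hill, north, south}); total cost 5 + 5 = 10.
The greedy pick I, D, G costs 13; no covering selection beats 10.

10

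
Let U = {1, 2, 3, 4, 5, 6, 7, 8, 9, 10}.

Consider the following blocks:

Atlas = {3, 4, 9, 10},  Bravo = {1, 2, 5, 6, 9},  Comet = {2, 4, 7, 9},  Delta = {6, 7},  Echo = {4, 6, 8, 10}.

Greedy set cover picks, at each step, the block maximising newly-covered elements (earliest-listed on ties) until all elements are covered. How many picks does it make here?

Greedy: pick Bravo (covers 5 new) → pick Atlas (covers 3 new) → pick Comet (covers 1 new) → pick Echo (covers 1 new). Total picks: 4.

4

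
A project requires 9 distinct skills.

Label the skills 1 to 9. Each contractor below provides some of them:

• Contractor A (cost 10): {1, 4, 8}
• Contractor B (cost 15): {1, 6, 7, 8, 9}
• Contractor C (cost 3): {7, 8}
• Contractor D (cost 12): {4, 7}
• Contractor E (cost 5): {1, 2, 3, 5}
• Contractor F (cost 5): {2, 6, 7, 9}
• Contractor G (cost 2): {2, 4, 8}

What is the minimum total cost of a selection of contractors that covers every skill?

E, F, G together cover every skill (E ∪ F ∪ G = {1, 2, 3, 4, 5, 6, 7, 8, 9}); total cost 5 + 5 + 2 = 12.
No covering selection has total cost below 12.

12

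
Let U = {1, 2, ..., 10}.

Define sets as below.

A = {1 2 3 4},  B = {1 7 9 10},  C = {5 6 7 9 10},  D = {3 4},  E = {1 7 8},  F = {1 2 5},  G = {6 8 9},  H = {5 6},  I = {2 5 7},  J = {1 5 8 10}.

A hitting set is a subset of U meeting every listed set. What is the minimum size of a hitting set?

T = {1, 3, 6, 7} meets every set (each contains at least one member of T), and |T| = 4.
No choice of 3 points meets every set, so 4 is the minimum.

4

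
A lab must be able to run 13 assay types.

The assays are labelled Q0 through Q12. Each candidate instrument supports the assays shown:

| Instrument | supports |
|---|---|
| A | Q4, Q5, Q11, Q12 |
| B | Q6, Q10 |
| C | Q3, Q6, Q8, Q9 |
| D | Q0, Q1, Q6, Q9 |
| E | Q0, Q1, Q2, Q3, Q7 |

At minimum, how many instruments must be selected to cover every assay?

A and B and C and E together: A ∪ B ∪ C ∪ E = {Q0, Q1, Q2, Q3, Q4, Q5, Q6, Q7, Q8, Q9, Q10, Q11, Q12} — every assay is covered.
Only C contains Q8, so C is forced; the remaining 9 assays need at least 3 more instruments (each remaining instrument adds at most 4) — so at least 4 instruments are needed, and 4 is optimal.

4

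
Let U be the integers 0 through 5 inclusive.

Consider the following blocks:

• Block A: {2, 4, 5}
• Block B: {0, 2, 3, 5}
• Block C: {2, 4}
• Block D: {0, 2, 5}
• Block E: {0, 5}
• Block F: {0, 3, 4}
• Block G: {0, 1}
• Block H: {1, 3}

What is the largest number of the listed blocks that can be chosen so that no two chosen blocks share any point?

C, E, H are pairwise disjoint (C={2,4}; E={0,5}; H={1,3}).
Every remaining block overlaps one of these, and no 4 of the listed blocks are pairwise disjoint, so 3 is the maximum.

3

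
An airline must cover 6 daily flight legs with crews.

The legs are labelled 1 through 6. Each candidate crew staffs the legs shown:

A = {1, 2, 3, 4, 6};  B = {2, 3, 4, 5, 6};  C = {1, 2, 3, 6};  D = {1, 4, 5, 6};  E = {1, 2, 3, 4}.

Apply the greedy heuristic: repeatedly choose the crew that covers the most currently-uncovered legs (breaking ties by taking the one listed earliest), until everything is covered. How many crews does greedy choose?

2

Greedy: pick A (covers 5 new) → pick B (covers 1 new). Total picks: 2.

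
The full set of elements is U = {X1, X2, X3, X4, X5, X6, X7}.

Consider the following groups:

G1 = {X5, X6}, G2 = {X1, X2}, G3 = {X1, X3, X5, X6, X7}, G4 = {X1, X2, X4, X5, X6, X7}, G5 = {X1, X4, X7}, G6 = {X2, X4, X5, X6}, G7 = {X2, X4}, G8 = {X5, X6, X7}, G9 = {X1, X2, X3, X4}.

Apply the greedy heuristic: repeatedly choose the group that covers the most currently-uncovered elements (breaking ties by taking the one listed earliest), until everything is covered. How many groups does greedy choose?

2

Greedy: pick G4 (covers 6 new) → pick G3 (covers 1 new). Total picks: 2.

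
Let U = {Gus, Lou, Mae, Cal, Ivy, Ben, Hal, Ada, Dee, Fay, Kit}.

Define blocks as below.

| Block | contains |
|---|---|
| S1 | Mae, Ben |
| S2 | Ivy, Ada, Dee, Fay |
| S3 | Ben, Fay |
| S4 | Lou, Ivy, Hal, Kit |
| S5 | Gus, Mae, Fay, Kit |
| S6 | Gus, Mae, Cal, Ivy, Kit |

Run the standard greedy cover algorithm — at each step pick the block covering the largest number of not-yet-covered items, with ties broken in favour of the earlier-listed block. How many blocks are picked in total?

Greedy: pick S6 (covers 5 new) → pick S2 (covers 3 new) → pick S4 (covers 2 new) → pick S1 (covers 1 new). Total picks: 4.

4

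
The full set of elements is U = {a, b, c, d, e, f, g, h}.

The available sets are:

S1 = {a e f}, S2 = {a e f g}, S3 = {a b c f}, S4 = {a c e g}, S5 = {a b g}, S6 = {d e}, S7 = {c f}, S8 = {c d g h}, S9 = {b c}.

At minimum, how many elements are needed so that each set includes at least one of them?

3

T = {a, c, d} meets every set (each contains at least one member of T), and |T| = 3.
The sets S5, S6, S7 are pairwise disjoint, so any hitting set needs a separate element for each — at least 3. Hence 3 is optimal.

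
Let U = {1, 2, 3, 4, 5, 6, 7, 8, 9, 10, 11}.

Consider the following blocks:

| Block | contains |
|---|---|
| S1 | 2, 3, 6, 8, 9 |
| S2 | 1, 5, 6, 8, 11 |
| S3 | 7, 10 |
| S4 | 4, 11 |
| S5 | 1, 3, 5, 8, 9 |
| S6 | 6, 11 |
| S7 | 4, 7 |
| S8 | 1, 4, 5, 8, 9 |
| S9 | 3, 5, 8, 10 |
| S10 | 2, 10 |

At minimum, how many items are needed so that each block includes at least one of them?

4

The 4 items {1, 4, 6, 10} hit every block.
The blocks S5, S6, S7, S10 are pairwise disjoint, so any hitting set needs a separate item for each — at least 4. Hence 4 is optimal.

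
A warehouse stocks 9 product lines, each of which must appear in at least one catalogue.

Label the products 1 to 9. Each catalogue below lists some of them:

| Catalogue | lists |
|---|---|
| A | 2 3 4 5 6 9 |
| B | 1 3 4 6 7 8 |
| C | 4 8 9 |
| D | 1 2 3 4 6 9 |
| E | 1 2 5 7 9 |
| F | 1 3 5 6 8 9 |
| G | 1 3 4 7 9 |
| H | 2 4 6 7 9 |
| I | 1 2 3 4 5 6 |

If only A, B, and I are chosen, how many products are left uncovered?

0

Union of A, B, I = {1, 2, 3, 4, 5, 6, 7, 8, 9} — that's every product, so 0 are uncovered.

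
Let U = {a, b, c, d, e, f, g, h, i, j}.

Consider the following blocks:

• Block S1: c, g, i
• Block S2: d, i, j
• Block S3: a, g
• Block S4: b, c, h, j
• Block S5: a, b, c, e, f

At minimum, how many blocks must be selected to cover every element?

4

S1, S2, S4, and S5 cover everything between them: the union {a, b, c, d, e, f, g, h, i, j} is all of U.
No 3 of the 5 blocks cover everything (all 10 combinations miss at least one element), so 4 is optimal.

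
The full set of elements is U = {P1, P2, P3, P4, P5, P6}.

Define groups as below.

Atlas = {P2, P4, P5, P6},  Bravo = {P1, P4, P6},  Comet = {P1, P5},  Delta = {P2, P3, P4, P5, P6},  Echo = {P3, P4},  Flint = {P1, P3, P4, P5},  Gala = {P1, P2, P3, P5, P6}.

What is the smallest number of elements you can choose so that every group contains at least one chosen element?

Take H = {P1, P4}. Each listed group contains at least one of these, so H is a hitting set of size 2.
The groups Comet, Echo are pairwise disjoint, so any hitting set needs a separate element for each — at least 2. Hence 2 is optimal.

2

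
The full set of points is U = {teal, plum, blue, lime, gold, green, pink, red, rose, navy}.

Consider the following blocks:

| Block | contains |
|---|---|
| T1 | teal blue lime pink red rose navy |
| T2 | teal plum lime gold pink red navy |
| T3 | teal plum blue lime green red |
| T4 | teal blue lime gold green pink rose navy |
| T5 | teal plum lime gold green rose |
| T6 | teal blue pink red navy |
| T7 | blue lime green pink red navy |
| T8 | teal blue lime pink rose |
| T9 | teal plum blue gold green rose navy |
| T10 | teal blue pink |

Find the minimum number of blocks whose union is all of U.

2

Take {T2, T4}. Their union is {teal, plum, blue, lime, gold, green, pink, red, rose, navy}, which is all 10 points.
No single block has all 10 points (the largest, T4, has 8), so 2 is optimal.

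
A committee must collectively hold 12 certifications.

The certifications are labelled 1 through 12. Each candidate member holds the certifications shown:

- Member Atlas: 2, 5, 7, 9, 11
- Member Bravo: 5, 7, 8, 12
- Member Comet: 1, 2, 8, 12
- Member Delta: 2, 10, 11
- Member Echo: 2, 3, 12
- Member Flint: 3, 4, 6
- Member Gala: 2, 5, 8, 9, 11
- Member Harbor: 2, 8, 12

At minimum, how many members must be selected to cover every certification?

Take {Atlas, Comet, Delta, Flint}. Their union is {1, 2, 3, 4, 5, 6, 7, 8, 9, 10, 11, 12}, which is all 12 certifications.
Only Delta contains 10, so Delta is forced; the remaining 9 certifications need at least 3 more members (each remaining member adds at most 4) — so at least 4 members are needed, and 4 is optimal.

4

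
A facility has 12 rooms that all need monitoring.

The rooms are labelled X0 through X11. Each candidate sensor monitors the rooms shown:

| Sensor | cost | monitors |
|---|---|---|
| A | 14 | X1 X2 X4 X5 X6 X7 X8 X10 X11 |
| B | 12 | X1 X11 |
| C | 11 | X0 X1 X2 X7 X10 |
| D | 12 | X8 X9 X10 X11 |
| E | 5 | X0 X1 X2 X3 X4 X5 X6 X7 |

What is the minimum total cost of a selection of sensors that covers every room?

D, E together cover every room (D ∪ E = {X0, X1, X2, X3, X4, X5, X6, X7, X8, X9, X10, X11}); total cost 12 + 5 = 17.
No covering selection has total cost below 17.

17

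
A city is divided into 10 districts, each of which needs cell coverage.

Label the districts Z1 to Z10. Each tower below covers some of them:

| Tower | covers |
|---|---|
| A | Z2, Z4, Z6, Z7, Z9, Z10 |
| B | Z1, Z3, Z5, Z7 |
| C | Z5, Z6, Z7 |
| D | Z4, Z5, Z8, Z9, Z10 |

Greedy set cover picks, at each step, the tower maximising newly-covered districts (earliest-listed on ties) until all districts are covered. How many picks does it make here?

3

Greedy: pick A (covers 6 new) → pick B (covers 3 new) → pick D (covers 1 new). Total picks: 3.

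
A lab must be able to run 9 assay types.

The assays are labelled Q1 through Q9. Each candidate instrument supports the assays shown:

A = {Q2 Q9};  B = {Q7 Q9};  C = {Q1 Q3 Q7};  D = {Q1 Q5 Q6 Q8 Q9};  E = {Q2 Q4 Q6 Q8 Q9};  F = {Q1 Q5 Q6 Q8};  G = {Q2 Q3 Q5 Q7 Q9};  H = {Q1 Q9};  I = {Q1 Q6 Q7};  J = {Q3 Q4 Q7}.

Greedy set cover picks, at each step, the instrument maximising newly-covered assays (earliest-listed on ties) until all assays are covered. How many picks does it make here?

3

Greedy: pick D (covers 5 new) → pick G (covers 3 new) → pick E (covers 1 new). Total picks: 3.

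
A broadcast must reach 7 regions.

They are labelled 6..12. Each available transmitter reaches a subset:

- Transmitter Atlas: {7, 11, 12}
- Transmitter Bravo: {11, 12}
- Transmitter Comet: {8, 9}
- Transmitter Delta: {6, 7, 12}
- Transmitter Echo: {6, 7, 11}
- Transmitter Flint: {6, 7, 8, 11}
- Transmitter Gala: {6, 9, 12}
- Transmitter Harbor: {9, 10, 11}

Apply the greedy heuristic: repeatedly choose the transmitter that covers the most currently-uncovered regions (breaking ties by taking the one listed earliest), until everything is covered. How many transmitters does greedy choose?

3

Greedy: pick Flint (covers 4 new) → pick Gala (covers 2 new) → pick Harbor (covers 1 new). Total picks: 3.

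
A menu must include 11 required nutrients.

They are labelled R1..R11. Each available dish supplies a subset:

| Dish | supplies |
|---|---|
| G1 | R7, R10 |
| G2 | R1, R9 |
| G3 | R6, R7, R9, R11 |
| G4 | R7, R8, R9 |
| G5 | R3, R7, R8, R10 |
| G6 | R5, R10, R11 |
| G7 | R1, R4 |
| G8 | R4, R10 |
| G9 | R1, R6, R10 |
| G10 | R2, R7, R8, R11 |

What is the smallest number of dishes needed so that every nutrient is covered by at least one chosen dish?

5

G3 and G5 and G6 and G7 and G10 together: G3 ∪ G5 ∪ G6 ∪ G7 ∪ G10 = {R1, R2, R3, R4, R5, R6, R7, R8, R9, R10, R11} — every nutrient is covered.
No 4 of the 10 dishes cover everything (all 210 combinations miss at least one nutrient), so 5 is optimal.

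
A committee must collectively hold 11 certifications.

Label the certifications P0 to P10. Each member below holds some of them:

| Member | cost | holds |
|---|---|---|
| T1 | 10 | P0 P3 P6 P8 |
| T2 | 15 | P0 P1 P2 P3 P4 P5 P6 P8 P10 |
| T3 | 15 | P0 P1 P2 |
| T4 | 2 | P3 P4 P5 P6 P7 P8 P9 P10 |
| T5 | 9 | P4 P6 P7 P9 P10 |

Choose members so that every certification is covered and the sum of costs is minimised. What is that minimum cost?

T3, T4 together cover every certification (T3 ∪ T4 = {P0, P1, P2, P3, P4, P5, P6, P7, P8, P9, P10}); total cost 15 + 2 = 17.
No covering selection has total cost below 17.

17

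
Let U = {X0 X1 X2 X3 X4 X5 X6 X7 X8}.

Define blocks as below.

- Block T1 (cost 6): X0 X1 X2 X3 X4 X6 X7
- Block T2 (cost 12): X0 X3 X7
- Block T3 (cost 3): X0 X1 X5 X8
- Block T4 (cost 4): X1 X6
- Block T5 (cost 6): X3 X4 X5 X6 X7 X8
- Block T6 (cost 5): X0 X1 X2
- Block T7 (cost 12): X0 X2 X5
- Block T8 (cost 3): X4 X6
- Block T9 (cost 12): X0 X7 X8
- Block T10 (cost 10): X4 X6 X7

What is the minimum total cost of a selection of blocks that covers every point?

T1, T3 together cover every point (T1 ∪ T3 = {X0, X1, X2, X3, X4, X5, X6, X7, X8}); total cost 6 + 3 = 9.
No covering selection has total cost below 9.

9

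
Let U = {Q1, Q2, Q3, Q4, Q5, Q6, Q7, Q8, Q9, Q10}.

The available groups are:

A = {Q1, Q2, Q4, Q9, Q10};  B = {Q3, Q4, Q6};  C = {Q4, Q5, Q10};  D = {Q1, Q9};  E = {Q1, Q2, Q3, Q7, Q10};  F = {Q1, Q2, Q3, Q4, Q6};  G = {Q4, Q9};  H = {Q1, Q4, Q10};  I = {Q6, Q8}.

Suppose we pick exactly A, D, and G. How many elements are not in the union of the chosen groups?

5

Union of A, D, G = {Q1, Q2, Q4, Q9, Q10}.
Not covered: Q3, Q5, Q6, Q7, Q8 — 5 elements.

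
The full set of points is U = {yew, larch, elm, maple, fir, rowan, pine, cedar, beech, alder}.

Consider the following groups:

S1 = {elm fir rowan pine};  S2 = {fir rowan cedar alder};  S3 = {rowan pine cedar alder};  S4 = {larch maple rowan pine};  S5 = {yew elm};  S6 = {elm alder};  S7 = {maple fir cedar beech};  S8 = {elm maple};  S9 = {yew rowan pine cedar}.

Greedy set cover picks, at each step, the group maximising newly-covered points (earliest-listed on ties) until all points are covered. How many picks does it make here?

Greedy: pick S1 (covers 4 new) → pick S7 (covers 3 new) → pick S2 (covers 1 new) → pick S4 (covers 1 new) → pick S5 (covers 1 new). Total picks: 5.
(The true minimum cover uses only 4 groups, so greedy is not optimal here.)

5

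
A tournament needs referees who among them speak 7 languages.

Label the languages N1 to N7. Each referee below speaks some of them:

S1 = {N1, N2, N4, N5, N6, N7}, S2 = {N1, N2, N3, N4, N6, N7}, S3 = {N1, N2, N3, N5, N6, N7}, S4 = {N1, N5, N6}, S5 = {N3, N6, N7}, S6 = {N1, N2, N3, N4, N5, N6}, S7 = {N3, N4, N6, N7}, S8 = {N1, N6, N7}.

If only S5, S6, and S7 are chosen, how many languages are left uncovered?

Union of S5, S6, S7 = {N1, N2, N3, N4, N5, N6, N7} — that's every language, so 0 are uncovered.

0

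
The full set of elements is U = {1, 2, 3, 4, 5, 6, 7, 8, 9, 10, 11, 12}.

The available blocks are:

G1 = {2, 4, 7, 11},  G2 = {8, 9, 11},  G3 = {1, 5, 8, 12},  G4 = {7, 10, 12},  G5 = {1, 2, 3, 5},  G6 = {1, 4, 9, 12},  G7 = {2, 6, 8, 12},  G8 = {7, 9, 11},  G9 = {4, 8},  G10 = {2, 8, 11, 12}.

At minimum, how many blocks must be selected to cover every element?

G2, G4, G5, G7, and G9 cover everything between them: the union {1, 2, 3, 4, 5, 6, 7, 8, 9, 10, 11, 12} is all of U.
No 4 of the 10 blocks cover everything (all 210 combinations miss at least one element), so 5 is optimal.

5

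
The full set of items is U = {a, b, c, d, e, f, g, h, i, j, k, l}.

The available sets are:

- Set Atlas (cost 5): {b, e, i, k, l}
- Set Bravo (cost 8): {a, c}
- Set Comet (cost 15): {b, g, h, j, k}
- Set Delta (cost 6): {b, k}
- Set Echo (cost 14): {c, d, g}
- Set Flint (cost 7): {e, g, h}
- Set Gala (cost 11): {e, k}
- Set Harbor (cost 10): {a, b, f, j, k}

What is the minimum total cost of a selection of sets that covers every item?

36

Atlas, Echo, Flint, Harbor together cover every item (Atlas ∪ Echo ∪ Flint ∪ Harbor = {a, b, c, d, e, f, g, h, i, j, k, l}); total cost 5 + 14 + 7 + 10 = 36.
No covering selection has total cost below 36.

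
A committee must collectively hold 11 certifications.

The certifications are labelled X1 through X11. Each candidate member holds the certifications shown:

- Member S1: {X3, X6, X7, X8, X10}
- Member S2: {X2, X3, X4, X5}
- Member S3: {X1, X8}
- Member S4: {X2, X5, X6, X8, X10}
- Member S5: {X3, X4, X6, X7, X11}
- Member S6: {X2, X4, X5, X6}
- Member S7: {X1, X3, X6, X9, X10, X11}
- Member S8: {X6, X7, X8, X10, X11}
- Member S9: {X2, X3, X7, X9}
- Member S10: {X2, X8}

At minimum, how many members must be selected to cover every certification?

3

Take {S4, S5, S7}. Their union is {X1, X2, X3, X4, X5, X6, X7, X8, X9, X10, X11}, which is all 11 certifications.
No 2 of the 10 members cover everything (all 45 combinations miss at least one certification), so 3 is optimal.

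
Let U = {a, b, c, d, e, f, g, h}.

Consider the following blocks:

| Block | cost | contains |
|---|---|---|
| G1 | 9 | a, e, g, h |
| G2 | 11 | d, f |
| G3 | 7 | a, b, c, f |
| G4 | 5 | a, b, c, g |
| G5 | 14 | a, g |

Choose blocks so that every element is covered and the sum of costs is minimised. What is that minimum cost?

25

G1, G2, G4 together cover every element (G1 ∪ G2 ∪ G4 = {a, b, c, d, e, f, g, h}); total cost 9 + 11 + 5 = 25.
No covering selection has total cost below 25.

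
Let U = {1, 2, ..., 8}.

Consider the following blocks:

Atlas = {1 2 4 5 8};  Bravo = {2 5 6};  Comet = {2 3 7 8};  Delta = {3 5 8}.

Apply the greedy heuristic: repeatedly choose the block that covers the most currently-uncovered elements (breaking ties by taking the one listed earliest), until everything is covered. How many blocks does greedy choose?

Greedy: pick Atlas (covers 5 new) → pick Comet (covers 2 new) → pick Bravo (covers 1 new). Total picks: 3.

3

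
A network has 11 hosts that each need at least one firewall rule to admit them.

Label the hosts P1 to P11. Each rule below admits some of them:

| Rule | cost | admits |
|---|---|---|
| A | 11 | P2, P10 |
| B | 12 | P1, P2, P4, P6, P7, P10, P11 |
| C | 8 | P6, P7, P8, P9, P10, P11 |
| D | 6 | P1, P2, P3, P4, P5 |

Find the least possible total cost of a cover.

14

C, D together cover every host (C ∪ D = {P1, P2, P3, P4, P5, P6, P7, P8, P9, P10, P11}); total cost 8 + 6 = 14.
No covering selection has total cost below 14.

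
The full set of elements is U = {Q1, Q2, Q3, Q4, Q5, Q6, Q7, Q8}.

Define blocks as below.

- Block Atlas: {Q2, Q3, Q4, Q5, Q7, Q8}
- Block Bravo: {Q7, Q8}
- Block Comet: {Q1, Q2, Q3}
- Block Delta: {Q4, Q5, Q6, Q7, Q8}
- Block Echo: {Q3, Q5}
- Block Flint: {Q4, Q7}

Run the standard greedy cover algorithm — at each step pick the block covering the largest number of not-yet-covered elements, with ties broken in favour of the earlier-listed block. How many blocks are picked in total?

Greedy: pick Atlas (covers 6 new) → pick Comet (covers 1 new) → pick Delta (covers 1 new). Total picks: 3.
(The true minimum cover uses only 2 blocks, so greedy is not optimal here.)

3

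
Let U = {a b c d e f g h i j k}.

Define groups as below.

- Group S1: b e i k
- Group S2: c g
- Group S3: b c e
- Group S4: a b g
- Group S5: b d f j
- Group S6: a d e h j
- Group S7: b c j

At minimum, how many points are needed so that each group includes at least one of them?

3

T = {b, c, e} meets every group (each contains at least one member of T), and |T| = 3.
No choice of 2 points meets every group, so 3 is the minimum.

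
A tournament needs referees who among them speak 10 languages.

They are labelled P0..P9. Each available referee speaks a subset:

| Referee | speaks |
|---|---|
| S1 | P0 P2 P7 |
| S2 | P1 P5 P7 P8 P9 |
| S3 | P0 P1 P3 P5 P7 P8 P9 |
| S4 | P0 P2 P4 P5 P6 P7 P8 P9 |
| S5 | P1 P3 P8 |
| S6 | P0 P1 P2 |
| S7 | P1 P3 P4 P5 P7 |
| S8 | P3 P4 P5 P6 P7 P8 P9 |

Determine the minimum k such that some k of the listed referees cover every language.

S6 and S8 together: S6 ∪ S8 = {P0, P1, P2, P3, P4, P5, P6, P7, P8, P9} — every language is covered.
No single referee has all 10 languages (the largest, S4, has 8), so 2 is optimal.

2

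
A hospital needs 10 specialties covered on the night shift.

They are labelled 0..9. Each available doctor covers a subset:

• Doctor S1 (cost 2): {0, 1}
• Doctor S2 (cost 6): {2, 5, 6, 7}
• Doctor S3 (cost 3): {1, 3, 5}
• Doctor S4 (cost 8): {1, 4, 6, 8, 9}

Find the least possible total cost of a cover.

S1, S2, S3, S4 together cover every specialty (S1 ∪ S2 ∪ S3 ∪ S4 = {0, 1, 2, 3, 4, 5, 6, 7, 8, 9}); total cost 2 + 6 + 3 + 8 = 19.
No covering selection has total cost below 19.

19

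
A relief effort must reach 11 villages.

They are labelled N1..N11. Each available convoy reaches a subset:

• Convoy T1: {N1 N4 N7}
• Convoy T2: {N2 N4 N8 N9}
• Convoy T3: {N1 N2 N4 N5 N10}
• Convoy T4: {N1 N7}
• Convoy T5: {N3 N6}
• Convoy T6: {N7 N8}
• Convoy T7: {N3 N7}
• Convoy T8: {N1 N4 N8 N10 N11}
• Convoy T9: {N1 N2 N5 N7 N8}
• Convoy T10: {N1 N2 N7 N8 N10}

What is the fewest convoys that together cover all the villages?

Take {T2, T5, T8, T9}. Their union is {N1, N2, N3, N4, N5, N6, N7, N8, N9, N10, N11}, which is all 11 villages.
Only T2 contains N9, so T2 is forced; the remaining 7 villages need at least 3 more convoys (each remaining convoy adds at most 3) — so at least 4 convoys are needed, and 4 is optimal.

4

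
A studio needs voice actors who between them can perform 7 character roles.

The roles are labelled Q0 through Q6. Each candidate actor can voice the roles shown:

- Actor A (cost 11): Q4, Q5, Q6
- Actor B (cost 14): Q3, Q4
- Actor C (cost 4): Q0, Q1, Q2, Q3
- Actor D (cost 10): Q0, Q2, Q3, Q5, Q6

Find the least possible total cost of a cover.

A, C together cover every role (A ∪ C = {Q0, Q1, Q2, Q3, Q4, Q5, Q6}); total cost 11 + 4 = 15.
No covering selection has total cost below 15.

15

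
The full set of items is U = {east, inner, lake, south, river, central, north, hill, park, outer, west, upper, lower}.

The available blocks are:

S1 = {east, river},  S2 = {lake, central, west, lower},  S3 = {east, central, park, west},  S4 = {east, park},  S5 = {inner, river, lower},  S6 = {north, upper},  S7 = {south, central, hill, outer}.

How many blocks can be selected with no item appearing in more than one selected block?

S4, S5, S6, S7 are pairwise disjoint (S4={east,park}; S5={inner,river,lower}; S6={north,upper}; S7={south,central,hill,outer}).
Every remaining block overlaps one of these, and no 5 of the listed blocks are pairwise disjoint, so 4 is the maximum.

4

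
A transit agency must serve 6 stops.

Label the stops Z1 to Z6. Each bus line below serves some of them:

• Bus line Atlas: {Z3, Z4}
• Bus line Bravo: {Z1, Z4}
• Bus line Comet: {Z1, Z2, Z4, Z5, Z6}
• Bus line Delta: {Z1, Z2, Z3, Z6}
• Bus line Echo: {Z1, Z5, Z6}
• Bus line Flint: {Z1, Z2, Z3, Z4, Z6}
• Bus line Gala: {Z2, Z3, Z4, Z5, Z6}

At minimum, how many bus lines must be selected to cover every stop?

Flint and Gala together: Flint ∪ Gala = {Z1, Z2, Z3, Z4, Z5, Z6} — every stop is covered.
No single bus line has all 6 stops (the largest, Comet, has 5), so 2 is optimal.

2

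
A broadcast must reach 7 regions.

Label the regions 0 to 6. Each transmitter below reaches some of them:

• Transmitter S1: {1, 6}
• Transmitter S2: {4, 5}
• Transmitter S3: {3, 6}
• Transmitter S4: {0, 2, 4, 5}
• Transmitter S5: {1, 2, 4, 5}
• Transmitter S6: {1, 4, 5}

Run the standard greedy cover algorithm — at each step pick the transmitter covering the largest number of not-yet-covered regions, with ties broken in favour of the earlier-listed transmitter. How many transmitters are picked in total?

3

Greedy: pick S4 (covers 4 new) → pick S1 (covers 2 new) → pick S3 (covers 1 new). Total picks: 3.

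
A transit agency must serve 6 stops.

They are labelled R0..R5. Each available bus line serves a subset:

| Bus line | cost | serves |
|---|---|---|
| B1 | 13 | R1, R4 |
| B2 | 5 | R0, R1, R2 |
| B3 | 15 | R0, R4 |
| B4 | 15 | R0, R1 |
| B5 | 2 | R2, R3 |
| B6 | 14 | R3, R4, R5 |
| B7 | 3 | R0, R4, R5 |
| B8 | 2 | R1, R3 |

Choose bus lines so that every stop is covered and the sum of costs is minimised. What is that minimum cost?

7

B5, B7, B8 together cover every stop (B5 ∪ B7 ∪ B8 = {R0, R1, R2, R3, R4, R5}); total cost 2 + 3 + 2 = 7.
No covering selection has total cost below 7.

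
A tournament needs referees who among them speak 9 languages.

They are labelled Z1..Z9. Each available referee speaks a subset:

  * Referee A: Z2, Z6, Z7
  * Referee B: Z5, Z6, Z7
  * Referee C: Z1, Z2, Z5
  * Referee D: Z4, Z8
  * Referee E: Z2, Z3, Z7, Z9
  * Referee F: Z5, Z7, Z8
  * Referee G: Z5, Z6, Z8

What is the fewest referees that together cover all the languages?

4

C and D and E and G together: C ∪ D ∪ E ∪ G = {Z1, Z2, Z3, Z4, Z5, Z6, Z7, Z8, Z9} — every language is covered.
No 3 of the 7 referees cover everything (all 35 combinations miss at least one language), so 4 is optimal.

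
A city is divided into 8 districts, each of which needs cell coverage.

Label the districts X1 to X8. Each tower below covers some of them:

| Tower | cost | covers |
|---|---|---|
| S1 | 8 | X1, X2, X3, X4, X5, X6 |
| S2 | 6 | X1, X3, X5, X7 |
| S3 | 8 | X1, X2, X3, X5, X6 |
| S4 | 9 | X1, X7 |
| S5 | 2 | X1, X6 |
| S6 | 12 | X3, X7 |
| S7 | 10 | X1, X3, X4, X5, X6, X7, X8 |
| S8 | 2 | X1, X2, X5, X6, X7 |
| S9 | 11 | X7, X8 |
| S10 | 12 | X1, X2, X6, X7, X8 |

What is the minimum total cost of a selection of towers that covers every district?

12

S7, S8 together cover every district (S7 ∪ S8 = {X1, X2, X3, X4, X5, X6, X7, X8}); total cost 10 + 2 = 12.
No covering selection has total cost below 12.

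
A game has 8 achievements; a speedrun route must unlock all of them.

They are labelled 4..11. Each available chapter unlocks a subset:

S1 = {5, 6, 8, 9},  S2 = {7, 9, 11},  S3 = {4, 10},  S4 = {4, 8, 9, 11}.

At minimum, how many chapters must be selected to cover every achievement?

3

S1 and S2 and S3 together: S1 ∪ S2 ∪ S3 = {4, 5, 6, 7, 8, 9, 10, 11} — every achievement is covered.
Only S1 contains 5, so S1 is forced; the remaining 4 achievements need at least 2 more chapters (each remaining chapter adds at most 2) — so at least 3 chapters are needed, and 3 is optimal.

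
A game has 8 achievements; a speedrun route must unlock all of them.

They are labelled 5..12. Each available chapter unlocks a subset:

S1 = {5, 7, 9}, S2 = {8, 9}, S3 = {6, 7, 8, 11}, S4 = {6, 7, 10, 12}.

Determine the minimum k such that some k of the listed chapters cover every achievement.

S1 and S3 and S4 together: S1 ∪ S3 ∪ S4 = {5, 6, 7, 8, 9, 10, 11, 12} — every achievement is covered.
Only S1 contains 5, so S1 is forced; the remaining 5 achievements need at least 2 more chapters (each remaining chapter adds at most 3) — so at least 3 chapters are needed, and 3 is optimal.

3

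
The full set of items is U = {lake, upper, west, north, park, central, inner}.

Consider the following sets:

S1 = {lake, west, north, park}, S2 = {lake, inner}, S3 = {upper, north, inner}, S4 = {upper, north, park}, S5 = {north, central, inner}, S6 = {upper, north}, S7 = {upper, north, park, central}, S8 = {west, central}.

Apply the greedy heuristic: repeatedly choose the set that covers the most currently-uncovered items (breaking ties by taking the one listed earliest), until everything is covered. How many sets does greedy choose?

Greedy: pick S1 (covers 4 new) → pick S3 (covers 2 new) → pick S5 (covers 1 new). Total picks: 3.

3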